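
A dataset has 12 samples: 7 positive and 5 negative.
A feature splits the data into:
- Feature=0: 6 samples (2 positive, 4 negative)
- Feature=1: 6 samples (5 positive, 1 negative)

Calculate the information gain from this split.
0.1957 bits

Information Gain = H(Y) - H(Y|Feature)

Before split:
P(positive) = 7/12 = 0.5833
H(Y) = 0.9799 bits

After split:
Feature=0: H = 0.9183 bits (weight = 6/12)
Feature=1: H = 0.6500 bits (weight = 6/12)
H(Y|Feature) = (6/12)×0.9183 + (6/12)×0.6500 = 0.7842 bits

Information Gain = 0.9799 - 0.7842 = 0.1957 bits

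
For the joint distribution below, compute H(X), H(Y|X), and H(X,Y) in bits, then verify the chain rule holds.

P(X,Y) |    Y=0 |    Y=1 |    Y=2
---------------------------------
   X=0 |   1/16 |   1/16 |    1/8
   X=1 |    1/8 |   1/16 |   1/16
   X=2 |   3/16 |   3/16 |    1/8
H(X,Y) = 3.0306, H(X) = 1.5000, H(Y|X) = 1.5306 (all in bits)

Chain rule: H(X,Y) = H(X) + H(Y|X)

Left side — joint entropy directly:
H(X,Y) = -Σ p(x,y) log p(x,y) = 3.0306 bits

Right side — compute H(Y|X) from the conditional distributions:
P(X) = (1/4, 1/4, 1/2), so H(X) = 1.5000 bits
H(Y|X) = Σ_x P(X=x) · H(Y|X=x):
  P(Y|X=0) = (1/4, 1/4, 1/2), H(Y|X=0) = 1.5000, weight P(X=0) = 1/4
  P(Y|X=1) = (1/2, 1/4, 1/4), H(Y|X=1) = 1.5000, weight P(X=1) = 1/4
  P(Y|X=2) = (3/8, 3/8, 1/4), H(Y|X=2) = 1.5613, weight P(X=2) = 1/2
H(Y|X) = 1.5306 bits

H(X) + H(Y|X) = 1.5000 + 1.5306 = 3.0306 bits

Both sides equal 3.0306 bits. ✓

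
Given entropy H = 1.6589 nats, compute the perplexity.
5.2535

Perplexity is e^H (or exp(H) for natural log).

H = 1.6589 nats
Perplexity = e^1.6589 = 5.2535

Interpretation: The model's uncertainty is equivalent to choosing uniformly among 5.3 options.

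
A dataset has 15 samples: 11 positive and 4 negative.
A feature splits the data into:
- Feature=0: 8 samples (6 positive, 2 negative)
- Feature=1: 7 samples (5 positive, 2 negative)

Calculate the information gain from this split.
0.0012 bits

Information Gain = H(Y) - H(Y|Feature)

Before split:
P(positive) = 11/15 = 0.7333
H(Y) = 0.8366 bits

After split:
Feature=0: H = 0.8113 bits (weight = 8/15)
Feature=1: H = 0.8631 bits (weight = 7/15)
H(Y|Feature) = (8/15)×0.8113 + (7/15)×0.8631 = 0.8355 bits

Information Gain = 0.8366 - 0.8355 = 0.0012 bits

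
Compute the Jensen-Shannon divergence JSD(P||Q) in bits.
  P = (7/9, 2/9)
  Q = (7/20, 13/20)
0.1391 bits

Jensen-Shannon divergence is:
JSD(P||Q) = 0.5 × D_KL(P||M) + 0.5 × D_KL(Q||M)
where M = 0.5 × (P + Q) is the mixture distribution.

M = 0.5 × (7/9, 2/9) + 0.5 × (7/20, 13/20) = (0.563889, 0.436111)

D_KL(P||M) = 0.1447 bits
D_KL(Q||M) = 0.1334 bits

JSD(P||Q) = 0.5 × 0.1447 + 0.5 × 0.1334 = 0.1391 bits

Unlike KL divergence, JSD is symmetric and bounded: 0 ≤ JSD ≤ log(2).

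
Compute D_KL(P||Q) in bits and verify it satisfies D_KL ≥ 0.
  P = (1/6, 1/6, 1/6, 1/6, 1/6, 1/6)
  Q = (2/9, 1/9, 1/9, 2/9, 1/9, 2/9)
0.0850 bits

KL divergence satisfies the Gibbs inequality: D_KL(P||Q) ≥ 0 for all distributions P, Q.

D_KL(P||Q) = Σ p(x) log(p(x)/q(x))
Term by term:
  x=0: 1/6 × log_2[(1/6)/(2/9)] = -0.0692
  x=1: 1/6 × log_2[(1/6)/(1/9)] = 0.0975
  x=2: 1/6 × log_2[(1/6)/(1/9)] = 0.0975
  x=3: 1/6 × log_2[(1/6)/(2/9)] = -0.0692
  x=4: 1/6 × log_2[(1/6)/(1/9)] = 0.0975
  x=5: 1/6 × log_2[(1/6)/(2/9)] = -0.0692
D_KL(P||Q) = 0.0850 bits

D_KL(P||Q) = 0.0850 ≥ 0 ✓

This non-negativity is a fundamental property: relative entropy cannot be negative because it measures how different Q is from P.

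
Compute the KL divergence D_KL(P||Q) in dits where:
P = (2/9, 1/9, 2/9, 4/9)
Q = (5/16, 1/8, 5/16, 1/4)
0.0396 dits

KL divergence: D_KL(P||Q) = Σ p(x) log(p(x)/q(x))

Computing term by term:
  x=0: 2/9 × log_10[(2/9)/(5/16)] = 2/9 × -0.1481 = -0.0329
  x=1: 1/9 × log_10[(1/9)/(1/8)] = 1/9 × -0.0512 = -0.0057
  x=2: 2/9 × log_10[(2/9)/(5/16)] = 2/9 × -0.1481 = -0.0329
  x=3: 4/9 × log_10[(4/9)/(1/4)] = 4/9 × 0.2499 = 0.1111

D_KL(P||Q) = 0.0396 dits

Note: KL divergence is always non-negative and equals 0 iff P = Q.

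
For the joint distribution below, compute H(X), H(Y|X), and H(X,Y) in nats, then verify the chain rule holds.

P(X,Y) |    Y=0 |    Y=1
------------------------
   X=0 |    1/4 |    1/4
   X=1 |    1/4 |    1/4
H(X,Y) = 1.3863, H(X) = 0.6931, H(Y|X) = 0.6931 (all in nats)

Chain rule: H(X,Y) = H(X) + H(Y|X)

Left side — joint entropy directly:
H(X,Y) = -Σ p(x,y) log p(x,y) = 1.3863 nats

Right side — compute H(Y|X) from the conditional distributions:
P(X) = (1/2, 1/2), so H(X) = 0.6931 nats
H(Y|X) = Σ_x P(X=x) · H(Y|X=x):
  P(Y|X=0) = (1/2, 1/2), H(Y|X=0) = 0.6931, weight P(X=0) = 1/2
  P(Y|X=1) = (1/2, 1/2), H(Y|X=1) = 0.6931, weight P(X=1) = 1/2
H(Y|X) = 0.6931 nats

H(X) + H(Y|X) = 0.6931 + 0.6931 = 1.3863 nats

Both sides equal 1.3863 nats. ✓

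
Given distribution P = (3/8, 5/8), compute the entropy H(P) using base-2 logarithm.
0.9544 bits

Shannon entropy is H(X) = -Σ p(x) log p(x).

For P = (3/8, 5/8):
H = -3/8 × log_2(3/8) -5/8 × log_2(5/8)
H = 0.9544 bits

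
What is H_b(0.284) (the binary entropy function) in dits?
0.2591 dits

The binary entropy function is:
H(p) = -p log(p) - (1-p) log(1-p)

H(0.284) = -0.284 × log_10(0.284) - 0.716 × log_10(0.716)
H(0.284) = 0.2591 dits

Note: Binary entropy is maximized at p=0.5 (H=1 bit) and minimized at p=0 or p=1 (H=0).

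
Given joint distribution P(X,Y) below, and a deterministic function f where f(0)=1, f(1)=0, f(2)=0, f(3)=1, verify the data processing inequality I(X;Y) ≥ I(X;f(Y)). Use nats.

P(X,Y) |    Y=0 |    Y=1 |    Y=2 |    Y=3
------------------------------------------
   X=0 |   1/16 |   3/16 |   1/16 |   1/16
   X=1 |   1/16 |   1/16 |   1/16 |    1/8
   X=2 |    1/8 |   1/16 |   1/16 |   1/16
I(X;Y) = 0.0720, I(X;f(Y)) = 0.0338, inequality holds: 0.0720 ≥ 0.0338

Data Processing Inequality: For any Markov chain X → Y → Z, we have I(X;Y) ≥ I(X;Z).

Here Z = f(Y) is a deterministic function of Y, forming X → Y → Z.

Original I(X;Y) = 0.0720 nats

After applying f:
P(X,Z) where Z=f(Y):
- P(X,Z=0) = P(X,Y=1) + P(X,Y=2)
- P(X,Z=1) = P(X,Y=0) + P(X,Y=3)

I(X;Z) = I(X;f(Y)) = 0.0338 nats

Verification: 0.0720 ≥ 0.0338 ✓

Information cannot be created by processing; the function f can only lose information about X.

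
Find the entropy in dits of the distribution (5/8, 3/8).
0.2873 dits

Shannon entropy is H(X) = -Σ p(x) log p(x).

For P = (5/8, 3/8):
H = -5/8 × log_10(5/8) -3/8 × log_10(3/8)
H = 0.2873 dits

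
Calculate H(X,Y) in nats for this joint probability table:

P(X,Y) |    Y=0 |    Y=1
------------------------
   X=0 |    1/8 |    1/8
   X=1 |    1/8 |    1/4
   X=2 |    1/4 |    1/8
1.7329 nats

Joint entropy is H(X,Y) = -Σ_{x,y} p(x,y) log p(x,y).

Summing over all non-zero entries:
H(X,Y) = -[1/8·log_e(1/8) + 1/8·log_e(1/8) + 1/8·log_e(1/8) + 1/4·log_e(1/4) + 1/4·log_e(1/4) + 1/8·log_e(1/8)]
H(X,Y) = 1.7329 nats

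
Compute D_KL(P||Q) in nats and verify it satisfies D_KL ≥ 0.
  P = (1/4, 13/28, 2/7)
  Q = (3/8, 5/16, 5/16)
0.0568 nats

KL divergence satisfies the Gibbs inequality: D_KL(P||Q) ≥ 0 for all distributions P, Q.

D_KL(P||Q) = Σ p(x) log(p(x)/q(x))
Term by term:
  x=0: 1/4 × log_e[(1/4)/(3/8)] = -0.1014
  x=1: 13/28 × log_e[(13/28)/(5/16)] = 0.1838
  x=2: 2/7 × log_e[(2/7)/(5/16)] = -0.0256
D_KL(P||Q) = 0.0568 nats

D_KL(P||Q) = 0.0568 ≥ 0 ✓

This non-negativity is a fundamental property: relative entropy cannot be negative because it measures how different Q is from P.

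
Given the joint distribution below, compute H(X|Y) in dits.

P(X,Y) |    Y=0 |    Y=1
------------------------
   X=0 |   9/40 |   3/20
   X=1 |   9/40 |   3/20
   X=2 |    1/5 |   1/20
0.4624 dits

Using the chain rule: H(X|Y) = H(X,Y) - H(Y)

First, compute H(X,Y) = 0.7435 dits

Marginal P(Y) = (13/20, 7/20)
H(Y) = 0.2812 dits

H(X|Y) = H(X,Y) - H(Y) = 0.7435 - 0.2812 = 0.4624 dits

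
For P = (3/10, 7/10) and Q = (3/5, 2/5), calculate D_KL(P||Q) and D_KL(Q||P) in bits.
D_KL(P||Q) = 0.2651, D_KL(Q||P) = 0.2771

KL divergence is not symmetric: D_KL(P||Q) ≠ D_KL(Q||P) in general.

D_KL(P||Q) = 0.2651 bits
D_KL(Q||P) = 0.2771 bits

No, they are not equal!

This asymmetry is why KL divergence is not a true distance metric.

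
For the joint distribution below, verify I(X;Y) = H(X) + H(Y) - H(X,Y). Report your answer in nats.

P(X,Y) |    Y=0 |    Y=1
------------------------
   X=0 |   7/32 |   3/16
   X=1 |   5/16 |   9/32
I(X;Y) = 0.0001 nats

Mutual information has multiple equivalent forms:
- I(X;Y) = H(X) - H(X|Y)
- I(X;Y) = H(Y) - H(Y|X)
- I(X;Y) = H(X) + H(Y) - H(X,Y)

Computing all quantities:
H(X) = 0.6755, H(Y) = 0.6912, H(X,Y) = 1.3666
H(X|Y) = 0.6754, H(Y|X) = 0.6911

Verification:
H(X) - H(X|Y) = 0.6755 - 0.6754 = 0.0001
H(Y) - H(Y|X) = 0.6912 - 0.6911 = 0.0001
H(X) + H(Y) - H(X,Y) = 0.6755 + 0.6912 - 1.3666 = 0.0001

All forms give I(X;Y) = 0.0001 nats. ✓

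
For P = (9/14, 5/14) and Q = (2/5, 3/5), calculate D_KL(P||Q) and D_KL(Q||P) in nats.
D_KL(P||Q) = 0.1197, D_KL(Q||P) = 0.1215

KL divergence is not symmetric: D_KL(P||Q) ≠ D_KL(Q||P) in general.

D_KL(P||Q) = 0.1197 nats
D_KL(Q||P) = 0.1215 nats

No, they are not equal!

This asymmetry is why KL divergence is not a true distance metric.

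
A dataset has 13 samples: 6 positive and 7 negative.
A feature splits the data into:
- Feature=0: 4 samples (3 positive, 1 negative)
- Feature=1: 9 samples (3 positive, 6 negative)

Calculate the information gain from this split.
0.1104 bits

Information Gain = H(Y) - H(Y|Feature)

Before split:
P(positive) = 6/13 = 0.4615
H(Y) = 0.9957 bits

After split:
Feature=0: H = 0.8113 bits (weight = 4/13)
Feature=1: H = 0.9183 bits (weight = 9/13)
H(Y|Feature) = (4/13)×0.8113 + (9/13)×0.9183 = 0.8854 bits

Information Gain = 0.9957 - 0.8854 = 0.1104 bits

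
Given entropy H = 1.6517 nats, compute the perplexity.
5.2158

Perplexity is e^H (or exp(H) for natural log).

H = 1.6517 nats
Perplexity = e^1.6517 = 5.2158

Interpretation: The model's uncertainty is equivalent to choosing uniformly among 5.2 options.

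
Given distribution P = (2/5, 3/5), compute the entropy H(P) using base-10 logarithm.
0.2923 dits

Shannon entropy is H(X) = -Σ p(x) log p(x).

For P = (2/5, 3/5):
H = -2/5 × log_10(2/5) -3/5 × log_10(3/5)
H = 0.2923 dits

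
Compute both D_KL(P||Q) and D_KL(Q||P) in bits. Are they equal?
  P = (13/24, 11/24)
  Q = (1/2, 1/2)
D_KL(P||Q) = 0.0050, D_KL(Q||P) = 0.0050

KL divergence is not symmetric: D_KL(P||Q) ≠ D_KL(Q||P) in general.

D_KL(P||Q) = 0.0050 bits
D_KL(Q||P) = 0.0050 bits

In this case they happen to be equal (to 4 decimal places).

This asymmetry is why KL divergence is not a true distance metric.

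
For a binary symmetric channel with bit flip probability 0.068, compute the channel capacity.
0.6416 bits

For a binary symmetric channel (BSC) with error probability p:
Capacity C = 1 - H(p) bits per symbol

where H(p) = -p log₂(p) - (1-p) log₂(1-p) is the binary entropy function.

H(0.068) = 0.3584 bits
C = 1 - 0.3584 = 0.6416 bits per symbol

This means we can reliably transmit up to 0.6416 bits of information per channel use.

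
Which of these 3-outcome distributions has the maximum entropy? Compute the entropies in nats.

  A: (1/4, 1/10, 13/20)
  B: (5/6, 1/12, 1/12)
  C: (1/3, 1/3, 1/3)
C

For a discrete distribution over n outcomes, entropy is maximized by the uniform distribution.

Computing entropies:
H(A) = 0.8568 nats
H(B) = 0.5661 nats
H(C) = 1.0986 nats

The uniform distribution (where all probabilities equal 1/3) achieves the maximum entropy of log_e(3) = 1.0986 nats.

Distribution C has the highest entropy.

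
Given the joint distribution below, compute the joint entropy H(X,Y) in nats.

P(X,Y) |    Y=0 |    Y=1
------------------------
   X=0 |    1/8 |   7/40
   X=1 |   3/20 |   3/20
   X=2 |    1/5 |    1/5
1.7779 nats

Joint entropy is H(X,Y) = -Σ_{x,y} p(x,y) log p(x,y).

Summing over all non-zero entries:
H(X,Y) = -[1/8·log_e(1/8) + 7/40·log_e(7/40) + 3/20·log_e(3/20) + 3/20·log_e(3/20) + 1/5·log_e(1/5) + 1/5·log_e(1/5)]
H(X,Y) = 1.7779 nats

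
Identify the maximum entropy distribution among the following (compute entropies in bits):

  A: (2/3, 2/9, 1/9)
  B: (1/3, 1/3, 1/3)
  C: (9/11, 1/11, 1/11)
B

For a discrete distribution over n outcomes, entropy is maximized by the uniform distribution.

Computing entropies:
H(A) = 1.2244 bits
H(B) = 1.5850 bits
H(C) = 0.8659 bits

The uniform distribution (where all probabilities equal 1/3) achieves the maximum entropy of log_2(3) = 1.5850 bits.

Distribution B has the highest entropy.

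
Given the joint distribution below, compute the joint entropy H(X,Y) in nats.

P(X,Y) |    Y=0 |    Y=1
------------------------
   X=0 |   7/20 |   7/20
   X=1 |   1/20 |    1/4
1.2312 nats

Joint entropy is H(X,Y) = -Σ_{x,y} p(x,y) log p(x,y).

Summing over all non-zero entries:
H(X,Y) = -[7/20·log_e(7/20) + 7/20·log_e(7/20) + 1/20·log_e(1/20) + 1/4·log_e(1/4)]
H(X,Y) = 1.2312 nats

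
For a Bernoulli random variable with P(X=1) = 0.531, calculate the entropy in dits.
0.3002 dits

The binary entropy function is:
H(p) = -p log(p) - (1-p) log(1-p)

H(0.531) = -0.531 × log_10(0.531) - 0.469 × log_10(0.469)
H(0.531) = 0.3002 dits

Note: Binary entropy is maximized at p=0.5 (H=1 bit) and minimized at p=0 or p=1 (H=0).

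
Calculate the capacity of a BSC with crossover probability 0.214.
0.2509 bits

For a binary symmetric channel (BSC) with error probability p:
Capacity C = 1 - H(p) bits per symbol

where H(p) = -p log₂(p) - (1-p) log₂(1-p) is the binary entropy function.

H(0.214) = 0.7491 bits
C = 1 - 0.7491 = 0.2509 bits per symbol

This means we can reliably transmit up to 0.2509 bits of information per channel use.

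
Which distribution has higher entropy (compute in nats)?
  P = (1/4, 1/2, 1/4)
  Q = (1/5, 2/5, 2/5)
Q

Computing entropies in nats:
H(P) = 1.0397
H(Q) = 1.0549

Distribution Q has higher entropy.

Intuition: The distribution closer to uniform (more spread out) has higher entropy.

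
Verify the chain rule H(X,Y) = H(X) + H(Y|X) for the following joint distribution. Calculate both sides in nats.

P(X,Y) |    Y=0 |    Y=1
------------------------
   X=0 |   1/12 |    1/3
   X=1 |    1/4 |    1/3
H(X,Y) = 1.2861, H(X) = 0.6792, H(Y|X) = 0.6069 (all in nats)

Chain rule: H(X,Y) = H(X) + H(Y|X)

Left side — joint entropy directly:
H(X,Y) = -Σ p(x,y) log p(x,y) = 1.2861 nats

Right side — compute H(Y|X) from the conditional distributions:
P(X) = (5/12, 7/12), so H(X) = 0.6792 nats
H(Y|X) = Σ_x P(X=x) · H(Y|X=x):
  P(Y|X=0) = (1/5, 4/5), H(Y|X=0) = 0.5004, weight P(X=0) = 5/12
  P(Y|X=1) = (3/7, 4/7), H(Y|X=1) = 0.6829, weight P(X=1) = 7/12
H(Y|X) = 0.6069 nats

H(X) + H(Y|X) = 0.6792 + 0.6069 = 1.2861 nats

Both sides equal 1.2861 nats. ✓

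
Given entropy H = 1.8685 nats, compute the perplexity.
6.4786

Perplexity is e^H (or exp(H) for natural log).

H = 1.8685 nats
Perplexity = e^1.8685 = 6.4786

Interpretation: The model's uncertainty is equivalent to choosing uniformly among 6.5 options.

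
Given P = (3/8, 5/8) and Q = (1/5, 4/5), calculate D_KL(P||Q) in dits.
0.0354 dits

KL divergence: D_KL(P||Q) = Σ p(x) log(p(x)/q(x))

Computing term by term:
  x=0: 3/8 × log_10[(3/8)/(1/5)] = 3/8 × 0.2730 = 0.1024
  x=1: 5/8 × log_10[(5/8)/(4/5)] = 5/8 × -0.1072 = -0.0670

D_KL(P||Q) = 0.0354 dits

Note: KL divergence is always non-negative and equals 0 iff P = Q.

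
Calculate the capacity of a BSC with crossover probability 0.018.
0.8699 bits

For a binary symmetric channel (BSC) with error probability p:
Capacity C = 1 - H(p) bits per symbol

where H(p) = -p log₂(p) - (1-p) log₂(1-p) is the binary entropy function.

H(0.018) = 0.1301 bits
C = 1 - 0.1301 = 0.8699 bits per symbol

This means we can reliably transmit up to 0.8699 bits of information per channel use.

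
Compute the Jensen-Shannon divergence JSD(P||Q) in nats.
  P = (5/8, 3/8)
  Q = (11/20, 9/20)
0.0029 nats

Jensen-Shannon divergence is:
JSD(P||Q) = 0.5 × D_KL(P||M) + 0.5 × D_KL(Q||M)
where M = 0.5 × (P + Q) is the mixture distribution.

M = 0.5 × (5/8, 3/8) + 0.5 × (11/20, 9/20) = (0.5875, 0.4125)

D_KL(P||M) = 0.0029 nats
D_KL(Q||M) = 0.0029 nats

JSD(P||Q) = 0.5 × 0.0029 + 0.5 × 0.0029 = 0.0029 nats

Unlike KL divergence, JSD is symmetric and bounded: 0 ≤ JSD ≤ log(2).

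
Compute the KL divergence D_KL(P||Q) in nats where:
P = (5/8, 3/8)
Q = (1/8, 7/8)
0.6882 nats

KL divergence: D_KL(P||Q) = Σ p(x) log(p(x)/q(x))

Computing term by term:
  x=0: 5/8 × log_e[(5/8)/(1/8)] = 5/8 × 1.6094 = 1.0059
  x=1: 3/8 × log_e[(3/8)/(7/8)] = 3/8 × -0.8473 = -0.3177

D_KL(P||Q) = 0.6882 nats

Note: KL divergence is always non-negative and equals 0 iff P = Q.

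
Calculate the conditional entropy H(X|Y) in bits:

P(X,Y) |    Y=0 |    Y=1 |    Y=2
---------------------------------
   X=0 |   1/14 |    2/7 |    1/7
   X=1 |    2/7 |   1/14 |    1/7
0.8014 bits

Using the chain rule: H(X|Y) = H(X,Y) - H(Y)

First, compute H(X,Y) = 2.3788 bits

Marginal P(Y) = (5/14, 5/14, 2/7)
H(Y) = 1.5774 bits

H(X|Y) = H(X,Y) - H(Y) = 2.3788 - 1.5774 = 0.8014 bits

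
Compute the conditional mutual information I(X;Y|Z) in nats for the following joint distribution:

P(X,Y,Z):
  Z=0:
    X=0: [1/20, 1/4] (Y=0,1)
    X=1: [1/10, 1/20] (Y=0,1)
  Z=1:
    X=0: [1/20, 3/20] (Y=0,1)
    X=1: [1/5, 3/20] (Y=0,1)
0.0833 nats

Conditional mutual information: I(X;Y|Z) = H(X|Z) + H(Y|Z) - H(X,Y|Z)

H(Z) = 0.6881
H(X,Z) = 1.3351 → H(X|Z) = 0.6469
H(Y,Z) = 1.3535 → H(Y|Z) = 0.6654
H(X,Y,Z) = 1.9172 → H(X,Y|Z) = 1.2291

I(X;Y|Z) = 0.6469 + 0.6654 - 1.2291 = 0.0833 nats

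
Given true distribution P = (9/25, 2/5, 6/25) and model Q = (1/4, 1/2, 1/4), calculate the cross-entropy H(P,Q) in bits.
1.6000 bits

Cross-entropy: H(P,Q) = -Σ p(x) log q(x)

Alternatively: H(P,Q) = H(P) + D_KL(P||Q)
H(P) = 1.5535 bits
D_KL(P||Q) = 0.0465 bits

H(P,Q) = 1.5535 + 0.0465 = 1.6000 bits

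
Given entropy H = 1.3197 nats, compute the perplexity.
3.7423

Perplexity is e^H (or exp(H) for natural log).

H = 1.3197 nats
Perplexity = e^1.3197 = 3.7423

Interpretation: The model's uncertainty is equivalent to choosing uniformly among 3.7 options.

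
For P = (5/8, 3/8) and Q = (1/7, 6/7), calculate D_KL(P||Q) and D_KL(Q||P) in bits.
D_KL(P||Q) = 0.8836, D_KL(Q||P) = 0.7181

KL divergence is not symmetric: D_KL(P||Q) ≠ D_KL(Q||P) in general.

D_KL(P||Q) = 0.8836 bits
D_KL(Q||P) = 0.7181 bits

No, they are not equal!

This asymmetry is why KL divergence is not a true distance metric.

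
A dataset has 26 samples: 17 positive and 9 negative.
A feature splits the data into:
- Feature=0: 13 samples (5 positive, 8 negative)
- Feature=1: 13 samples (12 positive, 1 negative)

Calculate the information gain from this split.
0.2543 bits

Information Gain = H(Y) - H(Y|Feature)

Before split:
P(positive) = 17/26 = 0.6538
H(Y) = 0.9306 bits

After split:
Feature=0: H = 0.9612 bits (weight = 13/26)
Feature=1: H = 0.3912 bits (weight = 13/26)
H(Y|Feature) = (13/26)×0.9612 + (13/26)×0.3912 = 0.6762 bits

Information Gain = 0.9306 - 0.6762 = 0.2543 bits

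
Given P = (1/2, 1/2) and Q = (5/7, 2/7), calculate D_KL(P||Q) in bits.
0.1464 bits

KL divergence: D_KL(P||Q) = Σ p(x) log(p(x)/q(x))

Computing term by term:
  x=0: 1/2 × log_2[(1/2)/(5/7)] = 1/2 × -0.5146 = -0.2573
  x=1: 1/2 × log_2[(1/2)/(2/7)] = 1/2 × 0.8074 = 0.4037

D_KL(P||Q) = 0.1464 bits

Note: KL divergence is always non-negative and equals 0 iff P = Q.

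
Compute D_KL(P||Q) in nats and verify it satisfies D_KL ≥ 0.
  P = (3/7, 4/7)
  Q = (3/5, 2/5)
0.0596 nats

KL divergence satisfies the Gibbs inequality: D_KL(P||Q) ≥ 0 for all distributions P, Q.

D_KL(P||Q) = Σ p(x) log(p(x)/q(x))
Term by term:
  x=0: 3/7 × log_e[(3/7)/(3/5)] = -0.1442
  x=1: 4/7 × log_e[(4/7)/(2/5)] = 0.2038
D_KL(P||Q) = 0.0596 nats

D_KL(P||Q) = 0.0596 ≥ 0 ✓

This non-negativity is a fundamental property: relative entropy cannot be negative because it measures how different Q is from P.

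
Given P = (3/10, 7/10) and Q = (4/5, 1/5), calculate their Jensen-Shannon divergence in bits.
0.1912 bits

Jensen-Shannon divergence is:
JSD(P||Q) = 0.5 × D_KL(P||M) + 0.5 × D_KL(Q||M)
where M = 0.5 × (P + Q) is the mixture distribution.

M = 0.5 × (3/10, 7/10) + 0.5 × (4/5, 1/5) = (11/20, 9/20)

D_KL(P||M) = 0.1839 bits
D_KL(Q||M) = 0.1985 bits

JSD(P||Q) = 0.5 × 0.1839 + 0.5 × 0.1985 = 0.1912 bits

Unlike KL divergence, JSD is symmetric and bounded: 0 ≤ JSD ≤ log(2).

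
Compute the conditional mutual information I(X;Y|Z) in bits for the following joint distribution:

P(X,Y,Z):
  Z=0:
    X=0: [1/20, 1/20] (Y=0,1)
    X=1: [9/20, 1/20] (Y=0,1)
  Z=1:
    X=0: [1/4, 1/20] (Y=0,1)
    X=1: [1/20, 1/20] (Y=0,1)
0.0850 bits

Conditional mutual information: I(X;Y|Z) = H(X|Z) + H(Y|Z) - H(X,Y|Z)

H(Z) = 0.9710
H(X,Z) = 1.6855 → H(X|Z) = 0.7145
H(Y,Z) = 1.6855 → H(Y|Z) = 0.7145
H(X,Y,Z) = 2.3150 → H(X,Y|Z) = 1.3440

I(X;Y|Z) = 0.7145 + 0.7145 - 1.3440 = 0.0850 bits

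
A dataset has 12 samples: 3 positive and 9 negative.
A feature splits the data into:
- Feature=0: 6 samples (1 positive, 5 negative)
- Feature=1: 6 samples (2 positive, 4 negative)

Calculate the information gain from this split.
0.0271 bits

Information Gain = H(Y) - H(Y|Feature)

Before split:
P(positive) = 3/12 = 0.2500
H(Y) = 0.8113 bits

After split:
Feature=0: H = 0.6500 bits (weight = 6/12)
Feature=1: H = 0.9183 bits (weight = 6/12)
H(Y|Feature) = (6/12)×0.6500 + (6/12)×0.9183 = 0.7842 bits

Information Gain = 0.8113 - 0.7842 = 0.0271 bits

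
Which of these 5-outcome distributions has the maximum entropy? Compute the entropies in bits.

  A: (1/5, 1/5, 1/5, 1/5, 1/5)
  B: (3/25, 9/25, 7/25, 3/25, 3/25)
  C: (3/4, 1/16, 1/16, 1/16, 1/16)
A

For a discrete distribution over n outcomes, entropy is maximized by the uniform distribution.

Computing entropies:
H(A) = 2.3219 bits
H(B) = 2.1460 bits
H(C) = 1.3113 bits

The uniform distribution (where all probabilities equal 1/5) achieves the maximum entropy of log_2(5) = 2.3219 bits.

Distribution A has the highest entropy.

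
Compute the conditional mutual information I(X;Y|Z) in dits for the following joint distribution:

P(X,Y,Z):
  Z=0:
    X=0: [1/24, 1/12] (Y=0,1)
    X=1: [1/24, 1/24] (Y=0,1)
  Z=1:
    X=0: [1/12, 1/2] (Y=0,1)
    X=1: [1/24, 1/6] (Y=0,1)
0.0020 dits

Conditional mutual information: I(X;Y|Z) = H(X|Z) + H(Y|Z) - H(X,Y|Z)

H(Z) = 0.2222
H(X,Z) = 0.4813 → H(X|Z) = 0.2590
H(Y,Z) = 0.4331 → H(Y|Z) = 0.2109
H(X,Y,Z) = 0.6901 → H(X,Y|Z) = 0.4679

I(X;Y|Z) = 0.2590 + 0.2109 - 0.4679 = 0.0020 dits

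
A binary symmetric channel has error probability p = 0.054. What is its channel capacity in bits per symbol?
0.6968 bits

For a binary symmetric channel (BSC) with error probability p:
Capacity C = 1 - H(p) bits per symbol

where H(p) = -p log₂(p) - (1-p) log₂(1-p) is the binary entropy function.

H(0.054) = 0.3032 bits
C = 1 - 0.3032 = 0.6968 bits per symbol

This means we can reliably transmit up to 0.6968 bits of information per channel use.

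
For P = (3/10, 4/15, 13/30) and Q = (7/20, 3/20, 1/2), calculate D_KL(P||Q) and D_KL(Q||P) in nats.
D_KL(P||Q) = 0.0452, D_KL(Q||P) = 0.0392

KL divergence is not symmetric: D_KL(P||Q) ≠ D_KL(Q||P) in general.

D_KL(P||Q) = 0.0452 nats
D_KL(Q||P) = 0.0392 nats

No, they are not equal!

This asymmetry is why KL divergence is not a true distance metric.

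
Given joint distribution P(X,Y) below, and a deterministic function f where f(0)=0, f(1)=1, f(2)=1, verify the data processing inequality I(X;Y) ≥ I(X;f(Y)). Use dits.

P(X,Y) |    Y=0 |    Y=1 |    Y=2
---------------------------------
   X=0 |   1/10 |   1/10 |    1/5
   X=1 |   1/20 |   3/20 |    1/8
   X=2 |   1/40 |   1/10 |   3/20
I(X;Y) = 0.0127, I(X;f(Y)) = 0.0067, inequality holds: 0.0127 ≥ 0.0067

Data Processing Inequality: For any Markov chain X → Y → Z, we have I(X;Y) ≥ I(X;Z).

Here Z = f(Y) is a deterministic function of Y, forming X → Y → Z.

Original I(X;Y) = 0.0127 dits

After applying f:
P(X,Z) where Z=f(Y):
- P(X,Z=0) = P(X,Y=0)
- P(X,Z=1) = P(X,Y=1) + P(X,Y=2)

I(X;Z) = I(X;f(Y)) = 0.0067 dits

Verification: 0.0127 ≥ 0.0067 ✓

Information cannot be created by processing; the function f can only lose information about X.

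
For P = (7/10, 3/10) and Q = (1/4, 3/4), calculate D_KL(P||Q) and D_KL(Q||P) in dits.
D_KL(P||Q) = 0.1936, D_KL(Q||P) = 0.1867

KL divergence is not symmetric: D_KL(P||Q) ≠ D_KL(Q||P) in general.

D_KL(P||Q) = 0.1936 dits
D_KL(Q||P) = 0.1867 dits

No, they are not equal!

This asymmetry is why KL divergence is not a true distance metric.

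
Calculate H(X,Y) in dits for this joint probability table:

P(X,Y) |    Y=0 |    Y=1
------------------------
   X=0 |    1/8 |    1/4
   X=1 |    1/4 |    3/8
0.5737 dits

Joint entropy is H(X,Y) = -Σ_{x,y} p(x,y) log p(x,y).

Summing over all non-zero entries:
H(X,Y) = -[1/8·log_10(1/8) + 1/4·log_10(1/4) + 1/4·log_10(1/4) + 3/8·log_10(3/8)]
H(X,Y) = 0.5737 dits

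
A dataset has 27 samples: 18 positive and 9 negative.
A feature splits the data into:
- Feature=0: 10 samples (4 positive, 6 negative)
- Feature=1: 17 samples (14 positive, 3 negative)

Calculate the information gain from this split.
0.1354 bits

Information Gain = H(Y) - H(Y|Feature)

Before split:
P(positive) = 18/27 = 0.6667
H(Y) = 0.9183 bits

After split:
Feature=0: H = 0.9710 bits (weight = 10/27)
Feature=1: H = 0.6723 bits (weight = 17/27)
H(Y|Feature) = (10/27)×0.9710 + (17/27)×0.6723 = 0.7829 bits

Information Gain = 0.9183 - 0.7829 = 0.1354 bits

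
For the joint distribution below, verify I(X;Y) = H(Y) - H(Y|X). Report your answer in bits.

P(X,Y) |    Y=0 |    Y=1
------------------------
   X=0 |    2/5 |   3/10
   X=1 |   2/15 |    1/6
I(X;Y) = 0.0098 bits

Mutual information has multiple equivalent forms:
- I(X;Y) = H(X) - H(X|Y)
- I(X;Y) = H(Y) - H(Y|X)
- I(X;Y) = H(X) + H(Y) - H(X,Y)

Computing all quantities:
H(X) = 0.8813, H(Y) = 0.9968, H(X,Y) = 1.8683
H(X|Y) = 0.8715, H(Y|X) = 0.9870

Verification:
H(X) - H(X|Y) = 0.8813 - 0.8715 = 0.0098
H(Y) - H(Y|X) = 0.9968 - 0.9870 = 0.0098
H(X) + H(Y) - H(X,Y) = 0.8813 + 0.9968 - 1.8683 = 0.0098

All forms give I(X;Y) = 0.0098 bits. ✓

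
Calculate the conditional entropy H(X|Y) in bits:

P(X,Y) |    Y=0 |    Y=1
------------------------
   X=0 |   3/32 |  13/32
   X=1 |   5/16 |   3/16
0.8508 bits

Using the chain rule: H(X|Y) = H(X,Y) - H(Y)

First, compute H(X,Y) = 1.8253 bits

Marginal P(Y) = (13/32, 19/32)
H(Y) = 0.9745 bits

H(X|Y) = H(X,Y) - H(Y) = 1.8253 - 0.9745 = 0.8508 bits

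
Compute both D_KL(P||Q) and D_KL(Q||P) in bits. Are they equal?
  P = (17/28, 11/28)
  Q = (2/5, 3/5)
D_KL(P||Q) = 0.1255, D_KL(Q||P) = 0.1258

KL divergence is not symmetric: D_KL(P||Q) ≠ D_KL(Q||P) in general.

D_KL(P||Q) = 0.1255 bits
D_KL(Q||P) = 0.1258 bits

No, they are not equal!

This asymmetry is why KL divergence is not a true distance metric.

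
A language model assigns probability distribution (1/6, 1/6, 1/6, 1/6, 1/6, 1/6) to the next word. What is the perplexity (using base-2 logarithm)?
6.0000

Perplexity is 2^H (or exp(H) for natural log).

First, H = -Σ p log p = 2.5850 bits
Perplexity = 2^2.5850 = 6.0000

Interpretation: The model's uncertainty is equivalent to choosing uniformly among 6.0 options.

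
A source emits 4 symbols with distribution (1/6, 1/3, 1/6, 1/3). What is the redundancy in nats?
0.0566 nats

Redundancy measures how far a source is from maximum entropy:
R = H_max - H(X)

Maximum entropy for 4 symbols: H_max = log_e(4) = 1.3863 nats
Actual entropy: H(X) = 1.3297 nats
Redundancy: R = 1.3863 - 1.3297 = 0.0566 nats

This redundancy represents potential for compression: the source could be compressed by 0.0566 nats per symbol.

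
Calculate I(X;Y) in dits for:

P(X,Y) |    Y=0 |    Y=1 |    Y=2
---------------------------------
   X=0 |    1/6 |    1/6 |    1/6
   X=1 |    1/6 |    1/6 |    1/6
0.0000 dits

Mutual information: I(X;Y) = H(X) + H(Y) - H(X,Y)

Marginals:
P(X) = (1/2, 1/2), H(X) = 0.3010 dits
P(Y) = (1/3, 1/3, 1/3), H(Y) = 0.4771 dits

Joint entropy: H(X,Y) = 0.7782 dits

I(X;Y) = 0.3010 + 0.4771 - 0.7782 = 0.0000 dits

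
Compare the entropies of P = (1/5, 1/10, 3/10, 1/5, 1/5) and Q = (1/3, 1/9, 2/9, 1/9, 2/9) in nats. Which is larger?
P

Computing entropies in nats:
H(P) = 1.5571
H(Q) = 1.5230

Distribution P has higher entropy.

Intuition: The distribution closer to uniform (more spread out) has higher entropy.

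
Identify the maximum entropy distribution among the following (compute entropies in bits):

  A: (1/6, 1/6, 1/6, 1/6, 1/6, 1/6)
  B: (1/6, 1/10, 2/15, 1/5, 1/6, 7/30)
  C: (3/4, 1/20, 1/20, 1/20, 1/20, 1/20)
A

For a discrete distribution over n outcomes, entropy is maximized by the uniform distribution.

Computing entropies:
H(A) = 2.5850 bits
H(B) = 2.5357 bits
H(C) = 1.3918 bits

The uniform distribution (where all probabilities equal 1/6) achieves the maximum entropy of log_2(6) = 2.5850 bits.

Distribution A has the highest entropy.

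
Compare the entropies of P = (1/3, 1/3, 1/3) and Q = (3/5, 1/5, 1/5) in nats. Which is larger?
P

Computing entropies in nats:
H(P) = 1.0986
H(Q) = 0.9503

Distribution P has higher entropy.

Intuition: The distribution closer to uniform (more spread out) has higher entropy.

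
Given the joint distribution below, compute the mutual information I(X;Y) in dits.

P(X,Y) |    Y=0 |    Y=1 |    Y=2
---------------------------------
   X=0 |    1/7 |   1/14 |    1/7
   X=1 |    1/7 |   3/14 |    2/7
0.0088 dits

Mutual information: I(X;Y) = H(X) + H(Y) - H(X,Y)

Marginals:
P(X) = (5/14, 9/14), H(X) = 0.2831 dits
P(Y) = (2/7, 2/7, 3/7), H(Y) = 0.4686 dits

Joint entropy: H(X,Y) = 0.7429 dits

I(X;Y) = 0.2831 + 0.4686 - 0.7429 = 0.0088 dits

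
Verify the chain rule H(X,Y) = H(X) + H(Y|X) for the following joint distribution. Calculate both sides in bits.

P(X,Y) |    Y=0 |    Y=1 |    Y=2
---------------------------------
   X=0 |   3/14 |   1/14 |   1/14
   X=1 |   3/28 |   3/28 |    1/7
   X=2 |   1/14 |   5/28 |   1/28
H(X,Y) = 2.9992, H(X) = 1.5774, H(Y|X) = 1.4218 (all in bits)

Chain rule: H(X,Y) = H(X) + H(Y|X)

Left side — joint entropy directly:
H(X,Y) = -Σ p(x,y) log p(x,y) = 2.9992 bits

Right side — compute H(Y|X) from the conditional distributions:
P(X) = (5/14, 5/14, 2/7), so H(X) = 1.5774 bits
H(Y|X) = Σ_x P(X=x) · H(Y|X=x):
  P(Y|X=0) = (3/5, 1/5, 1/5), H(Y|X=0) = 1.3710, weight P(X=0) = 5/14
  P(Y|X=1) = (3/10, 3/10, 2/5), H(Y|X=1) = 1.5710, weight P(X=1) = 5/14
  P(Y|X=2) = (1/4, 5/8, 1/8), H(Y|X=2) = 1.2988, weight P(X=2) = 2/7
H(Y|X) = 1.4218 bits

H(X) + H(Y|X) = 1.5774 + 1.4218 = 2.9992 bits

Both sides equal 2.9992 bits. ✓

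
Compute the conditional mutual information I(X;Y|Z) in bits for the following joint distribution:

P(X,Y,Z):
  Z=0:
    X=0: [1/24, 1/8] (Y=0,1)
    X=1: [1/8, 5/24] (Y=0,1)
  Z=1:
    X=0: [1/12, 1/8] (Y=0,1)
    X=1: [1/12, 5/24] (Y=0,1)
0.0109 bits

Conditional mutual information: I(X;Y|Z) = H(X|Z) + H(Y|Z) - H(X,Y|Z)

H(Z) = 1.0000
H(X,Z) = 1.9491 → H(X|Z) = 0.9491
H(Y,Z) = 1.9183 → H(Y|Z) = 0.9183
H(X,Y,Z) = 2.8565 → H(X,Y|Z) = 1.8565

I(X;Y|Z) = 0.9491 + 0.9183 - 1.8565 = 0.0109 bits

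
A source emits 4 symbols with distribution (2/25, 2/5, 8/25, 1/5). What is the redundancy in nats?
0.1312 nats

Redundancy measures how far a source is from maximum entropy:
R = H_max - H(X)

Maximum entropy for 4 symbols: H_max = log_e(4) = 1.3863 nats
Actual entropy: H(X) = 1.2551 nats
Redundancy: R = 1.3863 - 1.2551 = 0.1312 nats

This redundancy represents potential for compression: the source could be compressed by 0.1312 nats per symbol.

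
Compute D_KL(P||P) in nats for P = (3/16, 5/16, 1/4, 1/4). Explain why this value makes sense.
0.0000 nats

KL divergence satisfies the Gibbs inequality: D_KL(P||Q) ≥ 0 for all distributions P, Q.

D_KL(P||Q) = Σ p(x) log(p(x)/q(x))
Each term is p(x) × log_e(p(x)/p(x)) = p(x) × log_e(1) = 0, so the sum is 0.
D_KL(P||Q) = 0.0000 nats

When P = Q, the KL divergence is exactly 0, as there is no 'divergence' between identical distributions.

This non-negativity is a fundamental property: relative entropy cannot be negative because it measures how different Q is from P.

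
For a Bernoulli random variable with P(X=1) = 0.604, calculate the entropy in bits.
0.9686 bits

The binary entropy function is:
H(p) = -p log(p) - (1-p) log(1-p)

H(0.604) = -0.604 × log_2(0.604) - 0.396 × log_2(0.396)
H(0.604) = 0.9686 bits

Note: Binary entropy is maximized at p=0.5 (H=1 bit) and minimized at p=0 or p=1 (H=0).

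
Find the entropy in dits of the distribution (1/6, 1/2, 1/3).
0.4392 dits

Shannon entropy is H(X) = -Σ p(x) log p(x).

For P = (1/6, 1/2, 1/3):
H = -1/6 × log_10(1/6) -1/2 × log_10(1/2) -1/3 × log_10(1/3)
H = 0.4392 dits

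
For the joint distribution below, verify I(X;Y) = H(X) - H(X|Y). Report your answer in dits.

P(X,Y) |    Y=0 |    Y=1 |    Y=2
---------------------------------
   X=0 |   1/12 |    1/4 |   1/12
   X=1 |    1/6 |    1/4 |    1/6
I(X;Y) = 0.0062 dits

Mutual information has multiple equivalent forms:
- I(X;Y) = H(X) - H(X|Y)
- I(X;Y) = H(Y) - H(Y|X)
- I(X;Y) = H(X) + H(Y) - H(X,Y)

Computing all quantities:
H(X) = 0.2950, H(Y) = 0.4515, H(X,Y) = 0.7403
H(X|Y) = 0.2887, H(Y|X) = 0.4453

Verification:
H(X) - H(X|Y) = 0.2950 - 0.2887 = 0.0062
H(Y) - H(Y|X) = 0.4515 - 0.4453 = 0.0062
H(X) + H(Y) - H(X,Y) = 0.2950 + 0.4515 - 0.7403 = 0.0062

All forms give I(X;Y) = 0.0062 dits. ✓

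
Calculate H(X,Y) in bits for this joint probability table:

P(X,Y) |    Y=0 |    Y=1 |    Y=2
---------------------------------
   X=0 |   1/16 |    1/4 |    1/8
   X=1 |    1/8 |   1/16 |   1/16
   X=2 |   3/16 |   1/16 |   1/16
2.9528 bits

Joint entropy is H(X,Y) = -Σ_{x,y} p(x,y) log p(x,y).

Summing over all non-zero entries:
H(X,Y) = -[1/16·log_2(1/16) + 1/4·log_2(1/4) + 1/8·log_2(1/8) + 1/8·log_2(1/8) + 1/16·log_2(1/16) + 1/16·log_2(1/16) + 3/16·log_2(3/16) + 1/16·log_2(1/16) + 1/16·log_2(1/16)]
H(X,Y) = 2.9528 bits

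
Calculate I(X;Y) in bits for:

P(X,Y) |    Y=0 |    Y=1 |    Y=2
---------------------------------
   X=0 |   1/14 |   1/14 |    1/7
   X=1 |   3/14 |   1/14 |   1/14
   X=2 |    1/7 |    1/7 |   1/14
0.0949 bits

Mutual information: I(X;Y) = H(X) + H(Y) - H(X,Y)

Marginals:
P(X) = (2/7, 5/14, 5/14), H(X) = 1.5774 bits
P(Y) = (3/7, 2/7, 2/7), H(Y) = 1.5567 bits

Joint entropy: H(X,Y) = 3.0391 bits

I(X;Y) = 1.5774 + 1.5567 - 3.0391 = 0.0949 bits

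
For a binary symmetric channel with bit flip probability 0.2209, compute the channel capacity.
0.2382 bits

For a binary symmetric channel (BSC) with error probability p:
Capacity C = 1 - H(p) bits per symbol

where H(p) = -p log₂(p) - (1-p) log₂(1-p) is the binary entropy function.

H(0.2209) = 0.7618 bits
C = 1 - 0.7618 = 0.2382 bits per symbol

This means we can reliably transmit up to 0.2382 bits of information per channel use.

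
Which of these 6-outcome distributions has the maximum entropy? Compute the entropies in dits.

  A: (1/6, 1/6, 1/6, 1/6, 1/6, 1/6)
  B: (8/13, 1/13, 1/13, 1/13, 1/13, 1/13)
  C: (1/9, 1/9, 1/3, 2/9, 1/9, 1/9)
A

For a discrete distribution over n outcomes, entropy is maximized by the uniform distribution.

Computing entropies:
H(A) = 0.7782 dits
H(B) = 0.5582 dits
H(C) = 0.7283 dits

The uniform distribution (where all probabilities equal 1/6) achieves the maximum entropy of log_10(6) = 0.7782 dits.

Distribution A has the highest entropy.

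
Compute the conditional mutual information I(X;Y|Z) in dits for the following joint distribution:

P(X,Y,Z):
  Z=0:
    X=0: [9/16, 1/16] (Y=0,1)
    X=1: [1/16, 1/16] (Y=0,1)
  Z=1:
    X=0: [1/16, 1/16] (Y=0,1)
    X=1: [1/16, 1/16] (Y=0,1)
0.0209 dits

Conditional mutual information: I(X;Y|Z) = H(X|Z) + H(Y|Z) - H(X,Y|Z)

H(Z) = 0.2442
H(X,Z) = 0.4662 → H(X|Z) = 0.2220
H(Y,Z) = 0.4662 → H(Y|Z) = 0.2220
H(X,Y,Z) = 0.6674 → H(X,Y|Z) = 0.4231

I(X;Y|Z) = 0.2220 + 0.2220 - 0.4231 = 0.0209 dits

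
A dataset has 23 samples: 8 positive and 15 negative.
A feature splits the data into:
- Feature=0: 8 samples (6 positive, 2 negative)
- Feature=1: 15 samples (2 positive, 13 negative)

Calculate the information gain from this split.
0.2805 bits

Information Gain = H(Y) - H(Y|Feature)

Before split:
P(positive) = 8/23 = 0.3478
H(Y) = 0.9321 bits

After split:
Feature=0: H = 0.8113 bits (weight = 8/23)
Feature=1: H = 0.5665 bits (weight = 15/23)
H(Y|Feature) = (8/23)×0.8113 + (15/23)×0.5665 = 0.6516 bits

Information Gain = 0.9321 - 0.6516 = 0.2805 bits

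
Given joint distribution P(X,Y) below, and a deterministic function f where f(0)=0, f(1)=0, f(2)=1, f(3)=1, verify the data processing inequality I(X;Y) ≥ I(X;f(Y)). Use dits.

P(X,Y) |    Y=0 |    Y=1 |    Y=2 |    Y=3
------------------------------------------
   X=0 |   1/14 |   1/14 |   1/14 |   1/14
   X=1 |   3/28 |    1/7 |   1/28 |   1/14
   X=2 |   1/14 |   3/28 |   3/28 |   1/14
I(X;Y) = 0.0132, I(X;f(Y)) = 0.0083, inequality holds: 0.0132 ≥ 0.0083

Data Processing Inequality: For any Markov chain X → Y → Z, we have I(X;Y) ≥ I(X;Z).

Here Z = f(Y) is a deterministic function of Y, forming X → Y → Z.

Original I(X;Y) = 0.0132 dits

After applying f:
P(X,Z) where Z=f(Y):
- P(X,Z=0) = P(X,Y=0) + P(X,Y=1)
- P(X,Z=1) = P(X,Y=2) + P(X,Y=3)

I(X;Z) = I(X;f(Y)) = 0.0083 dits

Verification: 0.0132 ≥ 0.0083 ✓

Information cannot be created by processing; the function f can only lose information about X.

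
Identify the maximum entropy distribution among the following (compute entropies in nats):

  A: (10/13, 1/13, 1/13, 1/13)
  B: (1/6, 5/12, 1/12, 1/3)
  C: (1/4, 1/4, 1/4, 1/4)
C

For a discrete distribution over n outcomes, entropy is maximized by the uniform distribution.

Computing entropies:
H(A) = 0.7937 nats
H(B) = 1.2367 nats
H(C) = 1.3863 nats

The uniform distribution (where all probabilities equal 1/4) achieves the maximum entropy of log_e(4) = 1.3863 nats.

Distribution C has the highest entropy.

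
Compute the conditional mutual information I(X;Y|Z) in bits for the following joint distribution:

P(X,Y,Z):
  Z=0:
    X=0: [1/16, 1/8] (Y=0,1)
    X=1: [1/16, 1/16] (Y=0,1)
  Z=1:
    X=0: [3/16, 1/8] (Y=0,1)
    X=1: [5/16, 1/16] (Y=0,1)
0.0402 bits

Conditional mutual information: I(X;Y|Z) = H(X|Z) + H(Y|Z) - H(X,Y|Z)

H(Z) = 0.8960
H(X,Z) = 1.8829 → H(X|Z) = 0.9868
H(Y,Z) = 1.7806 → H(Y|Z) = 0.8846
H(X,Y,Z) = 2.7272 → H(X,Y|Z) = 1.8312

I(X;Y|Z) = 0.9868 + 0.8846 - 1.8312 = 0.0402 bits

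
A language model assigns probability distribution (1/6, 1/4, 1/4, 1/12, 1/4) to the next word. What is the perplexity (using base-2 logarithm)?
4.6900

Perplexity is 2^H (or exp(H) for natural log).

First, H = -Σ p log p = 2.2296 bits
Perplexity = 2^2.2296 = 4.6900

Interpretation: The model's uncertainty is equivalent to choosing uniformly among 4.7 options.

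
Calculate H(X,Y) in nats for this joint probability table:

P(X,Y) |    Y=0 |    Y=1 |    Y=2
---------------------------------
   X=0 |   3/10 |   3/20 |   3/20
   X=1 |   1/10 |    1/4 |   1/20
1.6569 nats

Joint entropy is H(X,Y) = -Σ_{x,y} p(x,y) log p(x,y).

Summing over all non-zero entries:
H(X,Y) = -[3/10·log_e(3/10) + 3/20·log_e(3/20) + 3/20·log_e(3/20) + 1/10·log_e(1/10) + 1/4·log_e(1/4) + 1/20·log_e(1/20)]
H(X,Y) = 1.6569 nats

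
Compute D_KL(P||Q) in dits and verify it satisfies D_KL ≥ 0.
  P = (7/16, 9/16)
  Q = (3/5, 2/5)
0.0233 dits

KL divergence satisfies the Gibbs inequality: D_KL(P||Q) ≥ 0 for all distributions P, Q.

D_KL(P||Q) = Σ p(x) log(p(x)/q(x))
Term by term:
  x=0: 7/16 × log_10[(7/16)/(3/5)] = -0.0600
  x=1: 9/16 × log_10[(9/16)/(2/5)] = 0.0833
D_KL(P||Q) = 0.0233 dits

D_KL(P||Q) = 0.0233 ≥ 0 ✓

This non-negativity is a fundamental property: relative entropy cannot be negative because it measures how different Q is from P.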